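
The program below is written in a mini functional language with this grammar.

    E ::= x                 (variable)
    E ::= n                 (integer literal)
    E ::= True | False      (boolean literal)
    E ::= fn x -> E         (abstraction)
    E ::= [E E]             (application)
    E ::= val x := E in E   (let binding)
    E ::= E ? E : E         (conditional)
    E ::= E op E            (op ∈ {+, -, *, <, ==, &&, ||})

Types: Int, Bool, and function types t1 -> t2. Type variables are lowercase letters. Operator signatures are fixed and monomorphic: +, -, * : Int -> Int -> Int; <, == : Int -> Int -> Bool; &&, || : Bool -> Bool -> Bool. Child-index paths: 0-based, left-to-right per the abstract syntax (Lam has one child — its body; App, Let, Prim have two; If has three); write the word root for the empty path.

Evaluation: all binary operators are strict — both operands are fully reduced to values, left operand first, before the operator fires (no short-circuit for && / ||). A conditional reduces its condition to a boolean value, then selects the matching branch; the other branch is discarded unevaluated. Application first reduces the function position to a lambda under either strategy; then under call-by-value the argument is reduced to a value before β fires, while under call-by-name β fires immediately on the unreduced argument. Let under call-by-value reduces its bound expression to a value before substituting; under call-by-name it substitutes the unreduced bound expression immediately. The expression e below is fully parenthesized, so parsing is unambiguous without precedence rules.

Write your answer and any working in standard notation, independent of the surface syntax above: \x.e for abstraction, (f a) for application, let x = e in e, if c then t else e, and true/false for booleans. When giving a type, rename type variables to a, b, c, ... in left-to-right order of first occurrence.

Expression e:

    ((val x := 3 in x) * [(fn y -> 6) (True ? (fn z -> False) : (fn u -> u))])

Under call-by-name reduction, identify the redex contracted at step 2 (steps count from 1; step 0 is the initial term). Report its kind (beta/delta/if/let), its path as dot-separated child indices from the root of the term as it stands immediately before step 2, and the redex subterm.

Answer: beta at 1 : ((\y.6) (if true then (\z.false) else (\u.u)))

Trace:
step 0: ((let x = 3 in x) * ((\y.6) (if true then (\z.false) else (\u.u))))
step 1: [let@0] (3 * ((\y.6) (if true then (\z.false) else (\u.u))))
step 2: [beta@1] (3 * 6)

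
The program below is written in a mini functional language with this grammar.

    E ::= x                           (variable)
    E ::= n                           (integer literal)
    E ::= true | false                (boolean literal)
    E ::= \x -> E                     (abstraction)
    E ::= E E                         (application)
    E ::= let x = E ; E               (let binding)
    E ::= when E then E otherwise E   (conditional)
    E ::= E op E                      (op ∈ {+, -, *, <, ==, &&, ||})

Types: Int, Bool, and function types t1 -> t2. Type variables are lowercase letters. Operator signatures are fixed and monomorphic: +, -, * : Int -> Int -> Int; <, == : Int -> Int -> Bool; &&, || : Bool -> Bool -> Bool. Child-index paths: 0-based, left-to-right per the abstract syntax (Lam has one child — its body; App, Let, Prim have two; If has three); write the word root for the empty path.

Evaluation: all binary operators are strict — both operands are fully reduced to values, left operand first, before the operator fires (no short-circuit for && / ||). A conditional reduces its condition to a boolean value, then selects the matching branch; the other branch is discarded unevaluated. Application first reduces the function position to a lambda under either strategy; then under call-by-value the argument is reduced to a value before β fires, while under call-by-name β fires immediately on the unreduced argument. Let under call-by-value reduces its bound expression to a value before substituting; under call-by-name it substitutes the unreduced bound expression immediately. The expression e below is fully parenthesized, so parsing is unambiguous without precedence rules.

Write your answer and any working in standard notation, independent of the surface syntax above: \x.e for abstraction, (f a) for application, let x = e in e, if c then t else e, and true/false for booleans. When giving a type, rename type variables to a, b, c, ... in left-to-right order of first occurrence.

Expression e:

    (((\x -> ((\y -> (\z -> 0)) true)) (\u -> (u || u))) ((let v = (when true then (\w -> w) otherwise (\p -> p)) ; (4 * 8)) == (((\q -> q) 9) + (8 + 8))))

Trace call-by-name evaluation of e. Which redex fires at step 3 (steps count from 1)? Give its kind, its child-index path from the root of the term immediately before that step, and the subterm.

Answer: beta at root : ((\z.0) ((let v = (if true then (\w.w) else (\p.p)) in (4 * 8)) == (((\q.q) 9) + (8 + 8))))

Working:
step 0: (((\x.((\y.(\z.0)) true)) (\u.(u || u))) ((let v = (if true then (\w.w) else (\p.p)) in (4 * 8)) == (((\q.q) 9) + (8 + 8))))
step 1: [beta@0] (((\y.(\z.0)) true) ((let v = (if true then (\w.w) else (\p.p)) in (4 * 8)) == (((\q.q) 9) + (8 + 8))))
step 2: [beta@0] ((\z.0) ((let v = (if true then (\w.w) else (\p.p)) in (4 * 8)) == (((\q.q) 9) + (8 + 8))))
step 3: [beta@root] 0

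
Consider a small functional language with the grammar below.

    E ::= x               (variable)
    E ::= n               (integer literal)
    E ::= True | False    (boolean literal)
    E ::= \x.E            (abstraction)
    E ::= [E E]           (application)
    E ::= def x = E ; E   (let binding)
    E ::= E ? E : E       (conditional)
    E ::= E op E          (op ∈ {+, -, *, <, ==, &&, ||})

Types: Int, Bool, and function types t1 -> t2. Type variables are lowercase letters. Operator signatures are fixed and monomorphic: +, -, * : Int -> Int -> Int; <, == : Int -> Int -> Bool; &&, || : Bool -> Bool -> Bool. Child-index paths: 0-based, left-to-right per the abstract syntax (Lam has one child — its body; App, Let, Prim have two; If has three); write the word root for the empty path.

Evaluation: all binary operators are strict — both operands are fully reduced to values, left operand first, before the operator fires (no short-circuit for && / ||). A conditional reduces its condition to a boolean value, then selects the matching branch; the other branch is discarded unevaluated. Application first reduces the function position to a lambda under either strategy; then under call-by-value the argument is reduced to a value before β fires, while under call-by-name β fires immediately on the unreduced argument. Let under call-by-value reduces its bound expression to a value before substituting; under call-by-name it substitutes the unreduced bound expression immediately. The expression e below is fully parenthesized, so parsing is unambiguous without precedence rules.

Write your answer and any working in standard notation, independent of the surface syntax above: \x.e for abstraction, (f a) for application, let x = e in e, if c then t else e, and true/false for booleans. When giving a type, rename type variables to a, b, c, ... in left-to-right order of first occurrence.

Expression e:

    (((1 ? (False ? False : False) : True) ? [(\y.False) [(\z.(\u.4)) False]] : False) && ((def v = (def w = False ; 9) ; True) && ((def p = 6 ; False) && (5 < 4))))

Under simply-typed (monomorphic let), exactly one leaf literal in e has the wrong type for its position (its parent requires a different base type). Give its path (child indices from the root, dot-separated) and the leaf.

Trace:
  unify Int ~ Bool
  FAIL: mismatch Int ~ Bool

Answer: 0.0.0 : 1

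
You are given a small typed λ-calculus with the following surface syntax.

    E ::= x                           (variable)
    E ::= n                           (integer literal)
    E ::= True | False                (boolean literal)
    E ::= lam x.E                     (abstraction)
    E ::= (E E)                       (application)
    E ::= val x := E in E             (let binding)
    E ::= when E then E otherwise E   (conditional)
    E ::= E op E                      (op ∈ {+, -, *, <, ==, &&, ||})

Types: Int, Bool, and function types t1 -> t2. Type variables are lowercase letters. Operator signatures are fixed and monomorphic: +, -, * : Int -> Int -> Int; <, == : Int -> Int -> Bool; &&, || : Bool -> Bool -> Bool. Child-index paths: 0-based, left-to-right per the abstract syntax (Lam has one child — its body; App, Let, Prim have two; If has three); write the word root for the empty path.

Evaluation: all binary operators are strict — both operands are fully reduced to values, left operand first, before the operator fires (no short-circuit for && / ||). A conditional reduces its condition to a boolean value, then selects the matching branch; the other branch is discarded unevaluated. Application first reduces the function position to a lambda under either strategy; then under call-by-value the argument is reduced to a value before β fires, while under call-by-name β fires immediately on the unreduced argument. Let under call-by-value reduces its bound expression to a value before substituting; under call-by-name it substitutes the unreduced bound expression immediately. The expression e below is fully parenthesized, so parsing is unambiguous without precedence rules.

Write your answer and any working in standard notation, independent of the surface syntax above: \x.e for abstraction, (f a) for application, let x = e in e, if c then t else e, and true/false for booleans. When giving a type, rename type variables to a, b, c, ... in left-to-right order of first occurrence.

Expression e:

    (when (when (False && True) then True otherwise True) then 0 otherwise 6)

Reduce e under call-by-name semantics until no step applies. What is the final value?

Answer: 0

Trace:
step 0: (if (if (false && true) then true else true) then 0 else 6)
step 1: [delta@0.0] (if (if false then true else true) then 0 else 6)
step 2: [if@0] (if true then 0 else 6)
step 3: [if@root] 0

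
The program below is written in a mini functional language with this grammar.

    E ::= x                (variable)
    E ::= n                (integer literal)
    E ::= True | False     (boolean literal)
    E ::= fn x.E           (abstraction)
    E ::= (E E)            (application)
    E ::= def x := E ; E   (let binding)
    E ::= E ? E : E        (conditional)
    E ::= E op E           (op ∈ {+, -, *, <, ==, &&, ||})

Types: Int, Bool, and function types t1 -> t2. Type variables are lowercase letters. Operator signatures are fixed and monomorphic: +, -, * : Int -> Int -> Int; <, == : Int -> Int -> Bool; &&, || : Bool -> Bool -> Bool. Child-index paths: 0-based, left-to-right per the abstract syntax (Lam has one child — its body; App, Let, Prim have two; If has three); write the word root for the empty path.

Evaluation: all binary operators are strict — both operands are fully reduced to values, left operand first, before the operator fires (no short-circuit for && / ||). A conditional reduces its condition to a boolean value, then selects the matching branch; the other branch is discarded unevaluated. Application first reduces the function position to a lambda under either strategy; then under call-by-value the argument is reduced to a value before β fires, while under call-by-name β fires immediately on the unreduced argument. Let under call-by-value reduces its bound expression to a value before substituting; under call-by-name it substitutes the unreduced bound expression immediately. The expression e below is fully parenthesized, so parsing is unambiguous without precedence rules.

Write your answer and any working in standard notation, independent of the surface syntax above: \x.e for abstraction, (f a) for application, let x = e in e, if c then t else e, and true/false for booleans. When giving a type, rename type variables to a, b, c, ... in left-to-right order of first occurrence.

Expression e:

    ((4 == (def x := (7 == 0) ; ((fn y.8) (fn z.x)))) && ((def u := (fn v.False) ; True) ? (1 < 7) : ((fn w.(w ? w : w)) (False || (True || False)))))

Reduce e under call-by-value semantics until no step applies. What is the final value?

Trace:
step 0: ((4 == (let x = (7 == 0) in ((\y.8) (\z.x)))) && (if (let u = (\v.false) in true) then (1 < 7) else ((\w.(if w then w else w)) (false || (true || false)))))
step 1: [delta@0.1.0] ((4 == (let x = false in ((\y.8) (\z.x)))) && (if (let u = (\v.false) in true) then (1 < 7) else ((\w.(if w then w else w)) (false || (true || false)))))
step 2: [let@0.1] ((4 == ((\y.8) (\z.false))) && (if (let u = (\v.false) in true) then (1 < 7) else ((\w.(if w then w else w)) (false || (true || false)))))
step 3: [beta@0.1] ((4 == 8) && (if (let u = (\v.false) in true) then (1 < 7) else ((\w.(if w then w else w)) (false || (true || false)))))
step 4: [delta@0] (false && (if (let u = (\v.false) in true) then (1 < 7) else ((\w.(if w then w else w)) (false || (true || false)))))
step 5: [let@1.0] (false && (if true then (1 < 7) else ((\w.(if w then w else w)) (false || (true || false)))))
step 6: [if@1] (false && (1 < 7))
step 7: [delta@1] (false && true)
step 8: [delta@root] false

Answer: false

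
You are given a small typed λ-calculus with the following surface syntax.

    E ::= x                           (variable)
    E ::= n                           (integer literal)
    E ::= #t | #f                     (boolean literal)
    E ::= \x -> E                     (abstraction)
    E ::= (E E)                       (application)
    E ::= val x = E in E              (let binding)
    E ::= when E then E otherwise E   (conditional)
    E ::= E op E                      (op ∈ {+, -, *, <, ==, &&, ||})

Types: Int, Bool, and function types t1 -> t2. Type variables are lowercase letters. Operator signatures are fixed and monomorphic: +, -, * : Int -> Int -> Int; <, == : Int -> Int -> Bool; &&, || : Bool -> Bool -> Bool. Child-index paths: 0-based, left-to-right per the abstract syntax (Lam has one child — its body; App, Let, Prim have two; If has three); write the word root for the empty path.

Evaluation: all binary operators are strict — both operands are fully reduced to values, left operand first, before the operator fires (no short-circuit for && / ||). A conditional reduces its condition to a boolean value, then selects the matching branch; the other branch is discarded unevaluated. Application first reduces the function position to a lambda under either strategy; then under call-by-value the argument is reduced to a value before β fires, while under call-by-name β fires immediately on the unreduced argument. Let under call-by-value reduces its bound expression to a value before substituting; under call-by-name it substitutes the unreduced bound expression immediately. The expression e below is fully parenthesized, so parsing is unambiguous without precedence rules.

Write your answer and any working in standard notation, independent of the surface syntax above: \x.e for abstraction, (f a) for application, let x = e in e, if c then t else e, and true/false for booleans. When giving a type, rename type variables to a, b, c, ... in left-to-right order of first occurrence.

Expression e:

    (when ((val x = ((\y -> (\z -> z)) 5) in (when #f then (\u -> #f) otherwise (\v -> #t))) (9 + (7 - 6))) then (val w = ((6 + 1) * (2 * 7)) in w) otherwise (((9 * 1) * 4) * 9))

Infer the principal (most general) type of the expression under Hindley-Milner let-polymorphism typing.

Answer: Int

Trace:
z : b
\z._ : b -> b
\y._ : a -> b -> b
  unify a -> b -> b ~ Int -> c
  unify a ~ Int
  unify b -> b ~ c
_ _ : b -> b
let x : forall. b -> b
  unify Bool ~ Bool
\u._ : d -> Bool
\v._ : e -> Bool
  unify d -> Bool ~ e -> Bool
  unify d ~ e
  unify Bool ~ Bool
  unify Int ~ Int
  unify Int ~ Int
  unify Int ~ Int
  unify Int ~ Int
  unify e -> Bool ~ Int -> f
  unify e ~ Int
  unify Bool ~ f
_ _ : Bool
  unify Bool ~ Bool
  unify Int ~ Int
  unify Int ~ Int
  unify Int ~ Int
  unify Int ~ Int
  unify Int ~ Int
  unify Int ~ Int
let w : Int
w : Int
  unify Int ~ Int
  unify Int ~ Int
  unify Int ~ Int
  unify Int ~ Int
  unify Int ~ Int
  unify Int ~ Int
  unify Int ~ Int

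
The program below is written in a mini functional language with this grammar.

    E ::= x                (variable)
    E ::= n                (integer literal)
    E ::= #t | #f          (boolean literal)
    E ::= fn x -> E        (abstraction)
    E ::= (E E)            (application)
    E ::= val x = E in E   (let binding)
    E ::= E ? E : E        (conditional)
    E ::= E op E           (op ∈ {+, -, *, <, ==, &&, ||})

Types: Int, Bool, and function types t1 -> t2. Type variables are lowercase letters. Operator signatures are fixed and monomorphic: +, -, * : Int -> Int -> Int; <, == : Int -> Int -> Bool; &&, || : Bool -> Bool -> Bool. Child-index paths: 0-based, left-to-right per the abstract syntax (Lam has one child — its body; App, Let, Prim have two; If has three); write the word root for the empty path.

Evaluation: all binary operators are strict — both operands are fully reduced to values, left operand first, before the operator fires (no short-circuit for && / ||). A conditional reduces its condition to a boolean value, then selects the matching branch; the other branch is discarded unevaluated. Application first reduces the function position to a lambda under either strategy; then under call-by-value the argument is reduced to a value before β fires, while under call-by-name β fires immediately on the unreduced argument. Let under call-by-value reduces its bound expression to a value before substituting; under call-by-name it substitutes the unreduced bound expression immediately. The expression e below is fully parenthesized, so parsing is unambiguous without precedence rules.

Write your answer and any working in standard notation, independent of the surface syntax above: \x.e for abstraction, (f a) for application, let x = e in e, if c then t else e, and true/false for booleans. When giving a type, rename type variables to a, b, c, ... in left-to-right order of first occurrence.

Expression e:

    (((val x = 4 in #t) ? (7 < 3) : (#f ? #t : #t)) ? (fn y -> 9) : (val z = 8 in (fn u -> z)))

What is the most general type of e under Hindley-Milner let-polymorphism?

Answer: a -> Int

Working:
let x : Int
  unify Bool ~ Bool
  unify Int ~ Int
  unify Int ~ Int
  unify Bool ~ Bool
  unify Bool ~ Bool
  unify Bool ~ Bool
  unify Bool ~ Bool
\y._ : a -> Int
let z : Int
z : Int
\u._ : b -> Int
  unify a -> Int ~ b -> Int
  unify a ~ b
  unify Int ~ Int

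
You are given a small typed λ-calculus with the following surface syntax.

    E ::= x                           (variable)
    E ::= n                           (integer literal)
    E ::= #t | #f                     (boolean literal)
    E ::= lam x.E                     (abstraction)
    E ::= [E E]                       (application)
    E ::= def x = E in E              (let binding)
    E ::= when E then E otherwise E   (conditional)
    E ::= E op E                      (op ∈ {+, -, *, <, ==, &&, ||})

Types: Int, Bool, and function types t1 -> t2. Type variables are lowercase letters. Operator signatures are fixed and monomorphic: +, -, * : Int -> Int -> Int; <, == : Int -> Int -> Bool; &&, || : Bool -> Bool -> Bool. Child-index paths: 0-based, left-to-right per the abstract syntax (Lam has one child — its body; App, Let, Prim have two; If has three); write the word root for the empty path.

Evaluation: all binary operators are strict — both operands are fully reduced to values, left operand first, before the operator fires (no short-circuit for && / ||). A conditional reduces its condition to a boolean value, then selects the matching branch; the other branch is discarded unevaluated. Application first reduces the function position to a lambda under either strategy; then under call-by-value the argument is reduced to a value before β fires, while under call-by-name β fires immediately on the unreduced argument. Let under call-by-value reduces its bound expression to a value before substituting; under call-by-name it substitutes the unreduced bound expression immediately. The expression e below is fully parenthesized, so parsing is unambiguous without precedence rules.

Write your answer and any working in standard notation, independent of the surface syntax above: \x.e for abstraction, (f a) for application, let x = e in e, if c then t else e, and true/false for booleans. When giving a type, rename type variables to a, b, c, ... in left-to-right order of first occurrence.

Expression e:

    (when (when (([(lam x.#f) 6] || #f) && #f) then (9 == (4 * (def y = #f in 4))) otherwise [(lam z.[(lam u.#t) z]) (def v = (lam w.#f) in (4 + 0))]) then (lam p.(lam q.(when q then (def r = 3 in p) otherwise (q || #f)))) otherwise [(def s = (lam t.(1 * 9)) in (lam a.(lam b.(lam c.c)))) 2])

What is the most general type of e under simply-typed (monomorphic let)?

Answer: Bool -> Bool -> Bool

Working:
\x._ : a -> Bool
  unify a -> Bool ~ Int -> b
  unify a ~ Int
  unify Bool ~ b
_ _ : Bool
  unify Bool ~ Bool
  unify Bool ~ Bool
  unify Bool ~ Bool
  unify Bool ~ Bool
  unify Bool ~ Bool
  unify Int ~ Int
  unify Int ~ Int
let y : Bool
  unify Int ~ Int
  unify Int ~ Int
\u._ : d -> Bool
z : c
  unify d -> Bool ~ c -> e
  unify d ~ c
  unify Bool ~ e
_ _ : Bool
\z._ : c -> Bool
\w._ : f -> Bool
let v : f -> Bool
  unify Int ~ Int
  unify Int ~ Int
  unify c -> Bool ~ Int -> g
  unify c ~ Int
  unify Bool ~ g
_ _ : Bool
  unify Bool ~ Bool
  unify Bool ~ Bool
q : i
  unify i ~ Bool
let r : Int
p : h
q : Bool
  unify Bool ~ Bool
  unify Bool ~ Bool
  unify h ~ Bool
\q._ : Bool -> Bool
\p._ : Bool -> Bool -> Bool
  unify Int ~ Int
  unify Int ~ Int
\t._ : j -> Int
let s : j -> Int
c : m
\c._ : m -> m
\b._ : l -> m -> m
\a._ : k -> l -> m -> m
  unify k -> l -> m -> m ~ Int -> n
  unify k ~ Int
  unify l -> m -> m ~ n
_ _ : l -> m -> m
  unify Bool -> Bool -> Bool ~ l -> m -> m
  unify Bool ~ l
  unify Bool -> Bool ~ m -> m
  unify Bool ~ m
  unify Bool ~ Bool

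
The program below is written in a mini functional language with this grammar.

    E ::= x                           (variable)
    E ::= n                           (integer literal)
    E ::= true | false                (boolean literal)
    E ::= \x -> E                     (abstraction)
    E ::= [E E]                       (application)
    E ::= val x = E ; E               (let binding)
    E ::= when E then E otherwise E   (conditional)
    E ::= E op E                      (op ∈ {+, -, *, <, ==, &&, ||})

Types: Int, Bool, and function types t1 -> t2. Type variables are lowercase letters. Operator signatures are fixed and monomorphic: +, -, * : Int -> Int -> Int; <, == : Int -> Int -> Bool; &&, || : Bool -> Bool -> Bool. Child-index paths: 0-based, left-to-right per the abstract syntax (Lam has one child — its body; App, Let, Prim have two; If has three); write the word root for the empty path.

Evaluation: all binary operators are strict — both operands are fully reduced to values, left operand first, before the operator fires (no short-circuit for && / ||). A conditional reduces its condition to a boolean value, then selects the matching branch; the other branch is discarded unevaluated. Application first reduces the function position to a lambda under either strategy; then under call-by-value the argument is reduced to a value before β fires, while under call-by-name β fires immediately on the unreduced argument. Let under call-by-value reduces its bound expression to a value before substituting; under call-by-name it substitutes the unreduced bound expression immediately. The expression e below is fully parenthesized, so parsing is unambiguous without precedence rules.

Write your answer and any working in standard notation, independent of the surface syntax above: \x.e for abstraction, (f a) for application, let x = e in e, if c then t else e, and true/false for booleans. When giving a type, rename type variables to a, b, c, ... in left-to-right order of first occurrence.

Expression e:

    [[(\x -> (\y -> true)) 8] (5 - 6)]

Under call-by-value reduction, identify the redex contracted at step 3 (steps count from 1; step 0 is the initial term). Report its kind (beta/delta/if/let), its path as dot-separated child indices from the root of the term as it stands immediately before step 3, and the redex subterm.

Answer: beta at root : ((\y.true) -1)

Trace:
step 0: (((\x.(\y.true)) 8) (5 - 6))
step 1: [beta@0] ((\y.true) (5 - 6))
step 2: [delta@1] ((\y.true) -1)
step 3: [beta@root] true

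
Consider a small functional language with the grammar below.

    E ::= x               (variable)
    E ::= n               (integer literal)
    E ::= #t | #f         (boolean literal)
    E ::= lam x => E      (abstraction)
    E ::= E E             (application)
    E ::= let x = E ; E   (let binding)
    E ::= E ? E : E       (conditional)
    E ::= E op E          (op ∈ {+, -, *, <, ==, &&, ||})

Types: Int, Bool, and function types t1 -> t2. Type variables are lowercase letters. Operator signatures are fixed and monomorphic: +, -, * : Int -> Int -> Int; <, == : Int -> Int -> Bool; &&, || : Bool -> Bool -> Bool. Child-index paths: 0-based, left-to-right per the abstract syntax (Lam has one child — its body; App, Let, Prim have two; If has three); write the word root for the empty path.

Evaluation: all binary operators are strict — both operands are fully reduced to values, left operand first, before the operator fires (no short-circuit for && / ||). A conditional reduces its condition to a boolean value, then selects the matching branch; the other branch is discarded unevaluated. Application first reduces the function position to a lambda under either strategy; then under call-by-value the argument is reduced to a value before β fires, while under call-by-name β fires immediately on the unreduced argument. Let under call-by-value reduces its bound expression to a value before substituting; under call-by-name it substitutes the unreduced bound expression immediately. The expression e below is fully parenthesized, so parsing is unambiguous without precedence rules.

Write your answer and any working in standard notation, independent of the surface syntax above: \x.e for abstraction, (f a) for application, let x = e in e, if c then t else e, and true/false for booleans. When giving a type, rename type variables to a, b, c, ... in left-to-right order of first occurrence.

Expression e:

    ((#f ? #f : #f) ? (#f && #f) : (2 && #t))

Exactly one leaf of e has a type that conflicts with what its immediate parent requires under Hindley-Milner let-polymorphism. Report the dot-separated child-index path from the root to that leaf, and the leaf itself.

Answer: 2.0 : 2

Trace:
  unify Bool ~ Bool
  unify Bool ~ Bool
  unify Bool ~ Bool
  unify Bool ~ Bool
  unify Bool ~ Bool
  unify Int ~ Bool
  FAIL: mismatch Int ~ Bool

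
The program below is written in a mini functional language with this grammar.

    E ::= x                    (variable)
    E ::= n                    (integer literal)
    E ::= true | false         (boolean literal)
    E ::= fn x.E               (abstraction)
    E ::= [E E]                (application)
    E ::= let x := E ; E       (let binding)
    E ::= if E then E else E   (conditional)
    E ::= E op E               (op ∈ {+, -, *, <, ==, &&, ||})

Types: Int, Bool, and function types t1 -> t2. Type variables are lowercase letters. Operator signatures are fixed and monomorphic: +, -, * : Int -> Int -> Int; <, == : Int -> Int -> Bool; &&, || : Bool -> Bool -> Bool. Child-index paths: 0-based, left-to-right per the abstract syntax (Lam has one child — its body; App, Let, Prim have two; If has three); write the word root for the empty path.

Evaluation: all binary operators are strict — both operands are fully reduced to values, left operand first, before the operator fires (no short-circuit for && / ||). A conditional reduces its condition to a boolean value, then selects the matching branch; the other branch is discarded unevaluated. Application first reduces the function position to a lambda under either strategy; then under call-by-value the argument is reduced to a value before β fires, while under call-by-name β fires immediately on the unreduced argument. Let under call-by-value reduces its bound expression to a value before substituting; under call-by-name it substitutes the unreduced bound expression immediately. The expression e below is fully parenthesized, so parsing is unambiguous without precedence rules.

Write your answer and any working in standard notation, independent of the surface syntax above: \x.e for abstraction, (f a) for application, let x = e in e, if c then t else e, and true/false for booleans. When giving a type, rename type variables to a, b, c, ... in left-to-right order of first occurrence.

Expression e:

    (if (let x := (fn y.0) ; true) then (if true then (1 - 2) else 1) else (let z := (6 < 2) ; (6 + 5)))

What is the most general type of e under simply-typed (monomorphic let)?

Working:
\y._ : a -> Int
let x : a -> Int
  unify Bool ~ Bool
  unify Bool ~ Bool
  unify Int ~ Int
  unify Int ~ Int
  unify Int ~ Int
  unify Int ~ Int
  unify Int ~ Int
let z : Bool
  unify Int ~ Int
  unify Int ~ Int
  unify Int ~ Int

Answer: Int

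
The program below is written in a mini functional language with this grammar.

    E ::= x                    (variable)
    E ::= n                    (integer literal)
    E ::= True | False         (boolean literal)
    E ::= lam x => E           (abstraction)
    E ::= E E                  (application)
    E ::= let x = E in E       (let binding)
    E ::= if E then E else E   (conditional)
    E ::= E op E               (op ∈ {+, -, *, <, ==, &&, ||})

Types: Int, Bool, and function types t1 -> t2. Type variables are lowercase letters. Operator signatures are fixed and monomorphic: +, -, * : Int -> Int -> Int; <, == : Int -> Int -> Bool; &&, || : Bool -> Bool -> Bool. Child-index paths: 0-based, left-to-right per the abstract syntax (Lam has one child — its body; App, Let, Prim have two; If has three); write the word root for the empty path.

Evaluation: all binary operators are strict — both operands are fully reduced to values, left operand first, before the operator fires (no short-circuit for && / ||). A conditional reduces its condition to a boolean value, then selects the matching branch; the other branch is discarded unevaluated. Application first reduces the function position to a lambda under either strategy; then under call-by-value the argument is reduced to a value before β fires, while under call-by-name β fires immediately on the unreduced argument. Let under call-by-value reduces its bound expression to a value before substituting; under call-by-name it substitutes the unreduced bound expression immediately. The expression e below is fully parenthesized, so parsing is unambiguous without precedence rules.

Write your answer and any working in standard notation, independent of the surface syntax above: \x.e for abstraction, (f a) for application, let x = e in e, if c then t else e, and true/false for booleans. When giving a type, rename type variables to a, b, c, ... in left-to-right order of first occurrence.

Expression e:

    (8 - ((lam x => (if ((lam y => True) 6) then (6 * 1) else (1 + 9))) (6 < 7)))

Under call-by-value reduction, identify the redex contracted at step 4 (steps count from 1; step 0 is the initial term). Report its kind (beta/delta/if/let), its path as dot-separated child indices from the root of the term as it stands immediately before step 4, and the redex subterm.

Answer: if at 1 : (if true then (6 * 1) else (1 + 9))

Derivation:
step 0: (8 - ((\x.(if ((\y.true) 6) then (6 * 1) else (1 + 9))) (6 < 7)))
step 1: [delta@1.1] (8 - ((\x.(if ((\y.true) 6) then (6 * 1) else (1 + 9))) true))
step 2: [beta@1] (8 - (if ((\y.true) 6) then (6 * 1) else (1 + 9)))
step 3: [beta@1.0] (8 - (if true then (6 * 1) else (1 + 9)))
step 4: [if@1] (8 - (6 * 1))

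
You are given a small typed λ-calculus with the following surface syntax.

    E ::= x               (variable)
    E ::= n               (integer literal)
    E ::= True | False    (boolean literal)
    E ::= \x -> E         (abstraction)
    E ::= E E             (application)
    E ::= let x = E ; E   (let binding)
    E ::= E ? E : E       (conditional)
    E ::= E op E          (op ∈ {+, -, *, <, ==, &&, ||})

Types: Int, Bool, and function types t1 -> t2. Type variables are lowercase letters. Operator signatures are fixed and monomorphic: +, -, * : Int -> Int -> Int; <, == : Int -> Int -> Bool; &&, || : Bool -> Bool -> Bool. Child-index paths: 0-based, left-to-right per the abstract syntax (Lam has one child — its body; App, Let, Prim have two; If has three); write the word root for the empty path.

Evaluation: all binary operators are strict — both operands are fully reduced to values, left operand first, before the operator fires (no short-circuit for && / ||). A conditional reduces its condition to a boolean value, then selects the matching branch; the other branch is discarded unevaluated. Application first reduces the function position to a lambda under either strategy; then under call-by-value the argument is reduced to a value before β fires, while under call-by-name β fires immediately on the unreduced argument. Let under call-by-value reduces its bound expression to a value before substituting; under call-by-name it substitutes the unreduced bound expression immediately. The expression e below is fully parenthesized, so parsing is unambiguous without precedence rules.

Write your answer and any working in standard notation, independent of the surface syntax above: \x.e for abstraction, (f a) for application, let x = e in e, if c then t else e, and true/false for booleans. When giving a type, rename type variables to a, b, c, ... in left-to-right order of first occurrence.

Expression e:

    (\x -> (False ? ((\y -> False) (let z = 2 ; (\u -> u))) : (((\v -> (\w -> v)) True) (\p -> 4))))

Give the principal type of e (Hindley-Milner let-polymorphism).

Answer: a -> Bool

Working:
  unify Bool ~ Bool
\y._ : b -> Bool
let z : Int
u : c
\u._ : c -> c
  unify b -> Bool ~ (c -> c) -> d
  unify b ~ c -> c
  unify Bool ~ d
_ _ : Bool
v : e
\w._ : f -> e
\v._ : e -> f -> e
  unify e -> f -> e ~ Bool -> g
  unify e ~ Bool
  unify f -> Bool ~ g
_ _ : f -> Bool
\p._ : h -> Int
  unify f -> Bool ~ (h -> Int) -> i
  unify f ~ h -> Int
  unify Bool ~ i
_ _ : Bool
  unify Bool ~ Bool
\x._ : a -> Bool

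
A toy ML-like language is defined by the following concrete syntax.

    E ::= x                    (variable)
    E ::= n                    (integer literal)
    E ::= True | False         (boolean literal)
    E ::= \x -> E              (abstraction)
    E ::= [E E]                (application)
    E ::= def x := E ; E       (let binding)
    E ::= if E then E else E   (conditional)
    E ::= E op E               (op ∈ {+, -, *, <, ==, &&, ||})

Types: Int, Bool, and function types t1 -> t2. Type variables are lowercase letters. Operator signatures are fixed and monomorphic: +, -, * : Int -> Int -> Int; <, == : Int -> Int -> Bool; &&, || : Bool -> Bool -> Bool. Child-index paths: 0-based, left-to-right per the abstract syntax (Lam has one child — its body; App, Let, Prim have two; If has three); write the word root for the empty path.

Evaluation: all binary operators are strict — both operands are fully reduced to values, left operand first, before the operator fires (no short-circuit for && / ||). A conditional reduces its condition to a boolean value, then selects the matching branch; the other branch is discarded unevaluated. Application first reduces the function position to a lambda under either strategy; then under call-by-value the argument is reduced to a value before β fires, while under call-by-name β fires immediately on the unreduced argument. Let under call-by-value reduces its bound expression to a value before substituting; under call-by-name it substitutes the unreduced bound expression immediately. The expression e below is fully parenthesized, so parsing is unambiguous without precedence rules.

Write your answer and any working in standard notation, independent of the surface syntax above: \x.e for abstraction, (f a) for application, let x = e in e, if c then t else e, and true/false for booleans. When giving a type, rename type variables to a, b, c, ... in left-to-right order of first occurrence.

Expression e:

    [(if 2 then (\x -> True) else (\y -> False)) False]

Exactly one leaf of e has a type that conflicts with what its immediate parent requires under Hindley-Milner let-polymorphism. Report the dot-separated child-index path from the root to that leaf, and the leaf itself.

Trace:
  unify Int ~ Bool
  FAIL: mismatch Int ~ Bool

Answer: 0.0 : 2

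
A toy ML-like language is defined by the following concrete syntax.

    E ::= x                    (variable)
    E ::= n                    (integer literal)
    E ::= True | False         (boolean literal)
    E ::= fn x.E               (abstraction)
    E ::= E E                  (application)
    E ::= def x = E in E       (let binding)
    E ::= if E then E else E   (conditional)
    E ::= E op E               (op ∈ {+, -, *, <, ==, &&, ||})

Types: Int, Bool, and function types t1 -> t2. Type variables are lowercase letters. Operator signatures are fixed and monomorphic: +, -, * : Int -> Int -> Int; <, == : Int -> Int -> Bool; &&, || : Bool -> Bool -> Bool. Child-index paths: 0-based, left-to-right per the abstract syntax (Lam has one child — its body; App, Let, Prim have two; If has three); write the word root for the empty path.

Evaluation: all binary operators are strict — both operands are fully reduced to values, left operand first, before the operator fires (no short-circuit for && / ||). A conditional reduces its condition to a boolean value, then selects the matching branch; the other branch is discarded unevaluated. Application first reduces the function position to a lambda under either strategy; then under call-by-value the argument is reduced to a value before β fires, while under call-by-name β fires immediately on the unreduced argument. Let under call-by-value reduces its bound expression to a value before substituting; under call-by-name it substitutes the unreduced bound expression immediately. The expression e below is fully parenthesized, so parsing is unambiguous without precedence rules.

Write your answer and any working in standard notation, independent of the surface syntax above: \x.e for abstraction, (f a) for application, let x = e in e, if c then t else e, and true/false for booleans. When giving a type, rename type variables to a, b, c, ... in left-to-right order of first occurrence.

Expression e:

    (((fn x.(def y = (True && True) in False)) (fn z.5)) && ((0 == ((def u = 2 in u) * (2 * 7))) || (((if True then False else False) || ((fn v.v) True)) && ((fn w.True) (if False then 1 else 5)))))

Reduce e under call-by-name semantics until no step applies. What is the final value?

Working:
step 0: (((\x.(let y = (true && true) in false)) (\z.5)) && ((0 == ((let u = 2 in u) * (2 * 7))) || (((if true then false else false) || ((\v.v) true)) && ((\w.true) (if false then 1 else 5)))))
step 1: [beta@0] ((let y = (true && true) in false) && ((0 == ((let u = 2 in u) * (2 * 7))) || (((if true then false else false) || ((\v.v) true)) && ((\w.true) (if false then 1 else 5)))))
step 2: [let@0] (false && ((0 == ((let u = 2 in u) * (2 * 7))) || (((if true then false else false) || ((\v.v) true)) && ((\w.true) (if false then 1 else 5)))))
step 3: [let@1.0.1.0] (false && ((0 == (2 * (2 * 7))) || (((if true then false else false) || ((\v.v) true)) && ((\w.true) (if false then 1 else 5)))))
step 4: [delta@1.0.1.1] (false && ((0 == (2 * 14)) || (((if true then false else false) || ((\v.v) true)) && ((\w.true) (if false then 1 else 5)))))
step 5: [delta@1.0.1] (false && ((0 == 28) || (((if true then false else false) || ((\v.v) true)) && ((\w.true) (if false then 1 else 5)))))
step 6: [delta@1.0] (false && (false || (((if true then false else false) || ((\v.v) true)) && ((\w.true) (if false then 1 else 5)))))
step 7: [if@1.1.0.0] (false && (false || ((false || ((\v.v) true)) && ((\w.true) (if false then 1 else 5)))))
step 8: [beta@1.1.0.1] (false && (false || ((false || true) && ((\w.true) (if false then 1 else 5)))))
step 9: [delta@1.1.0] (false && (false || (true && ((\w.true) (if false then 1 else 5)))))
step 10: [beta@1.1.1] (false && (false || (true && true)))
step 11: [delta@1.1] (false && (false || true))
step 12: [delta@1] (false && true)
step 13: [delta@root] false

Answer: false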